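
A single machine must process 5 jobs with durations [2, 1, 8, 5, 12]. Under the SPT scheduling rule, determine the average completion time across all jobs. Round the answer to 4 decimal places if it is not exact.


Sort jobs by processing time (SPT order): [1, 2, 5, 8, 12]
Compute completion times sequentially:
  Job 1: processing = 1, completes at 1
  Job 2: processing = 2, completes at 3
  Job 3: processing = 5, completes at 8
  Job 4: processing = 8, completes at 16
  Job 5: processing = 12, completes at 28
Sum of completion times = 56
Average completion time = 56/5 = 11.2

11.2


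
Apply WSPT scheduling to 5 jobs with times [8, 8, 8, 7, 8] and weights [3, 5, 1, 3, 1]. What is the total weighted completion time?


Compute p/w ratios and sort ascending (WSPT): [(8, 5), (7, 3), (8, 3), (8, 1), (8, 1)]
Compute weighted completion times:
  Job (p=8,w=5): C=8, w*C=5*8=40
  Job (p=7,w=3): C=15, w*C=3*15=45
  Job (p=8,w=3): C=23, w*C=3*23=69
  Job (p=8,w=1): C=31, w*C=1*31=31
  Job (p=8,w=1): C=39, w*C=1*39=39
Total weighted completion time = 224

224


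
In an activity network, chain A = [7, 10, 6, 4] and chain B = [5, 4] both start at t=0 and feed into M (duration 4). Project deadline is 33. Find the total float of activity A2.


Forward pass: ES(A2) = sum of predecessors on chain A = 7
EF = ES + duration = 7 + 10 = 17
Backward pass: LF(M) = deadline = 33; LS(M) = 33 - 4 = 29
LF(A2) = LS(M) - sum(successors on chain A) = 29 - 10 = 19
LS = LF - duration = 19 - 10 = 9
Total float = LS - ES = 9 - 7 = 2

2


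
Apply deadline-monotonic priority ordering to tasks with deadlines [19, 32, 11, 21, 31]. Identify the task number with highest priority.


Sort tasks by relative deadline (ascending):
  Task 3: deadline = 11
  Task 1: deadline = 19
  Task 4: deadline = 21
  Task 5: deadline = 31
  Task 2: deadline = 32
Priority order (highest first): [3, 1, 4, 5, 2]
Highest priority task = 3

3


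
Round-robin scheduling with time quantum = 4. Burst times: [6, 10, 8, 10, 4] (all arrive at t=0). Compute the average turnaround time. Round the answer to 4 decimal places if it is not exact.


Time quantum = 4
Execution trace:
  J1 runs 4 units, time = 4
  J2 runs 4 units, time = 8
  J3 runs 4 units, time = 12
  J4 runs 4 units, time = 16
  J5 runs 4 units, time = 20
  J1 runs 2 units, time = 22
  J2 runs 4 units, time = 26
  J3 runs 4 units, time = 30
  J4 runs 4 units, time = 34
  J2 runs 2 units, time = 36
  J4 runs 2 units, time = 38
Finish times: [22, 36, 30, 38, 20]
Average turnaround = 146/5 = 29.2

29.2


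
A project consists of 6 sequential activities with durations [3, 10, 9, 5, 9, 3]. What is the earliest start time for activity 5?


Activity 5 starts after activities 1 through 4 complete.
Predecessor durations: [3, 10, 9, 5]
ES = 3 + 10 + 9 + 5 = 27

27


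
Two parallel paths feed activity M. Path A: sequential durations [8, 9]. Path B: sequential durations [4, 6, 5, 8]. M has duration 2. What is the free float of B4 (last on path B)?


ES(B4) = sum of predecessors on chain B = 15
EF(B4) = ES + duration = 15 + 8 = 23
Successor of B4 is M. ES(M) = max(sum(A), sum(B)) = max(17, 23) = 23
Free float = ES(successor) - EF(current) = 23 - 23 = 0

0


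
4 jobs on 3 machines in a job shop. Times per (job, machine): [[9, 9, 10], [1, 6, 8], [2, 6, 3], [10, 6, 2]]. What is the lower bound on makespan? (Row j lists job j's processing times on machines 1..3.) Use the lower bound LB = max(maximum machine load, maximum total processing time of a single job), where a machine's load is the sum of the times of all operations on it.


Machine loads:
  Machine 1: 9 + 1 + 2 + 10 = 22
  Machine 2: 9 + 6 + 6 + 6 = 27
  Machine 3: 10 + 8 + 3 + 2 = 23
Max machine load = 27
Job totals:
  Job 1: 28
  Job 2: 15
  Job 3: 11
  Job 4: 18
Max job total = 28
Lower bound = max(27, 28) = 28

28


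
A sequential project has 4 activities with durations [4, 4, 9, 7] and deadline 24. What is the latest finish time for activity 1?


LF(activity 1) = deadline - sum of successor durations
Successors: activities 2 through 4 with durations [4, 9, 7]
Sum of successor durations = 20
LF = 24 - 20 = 4

4


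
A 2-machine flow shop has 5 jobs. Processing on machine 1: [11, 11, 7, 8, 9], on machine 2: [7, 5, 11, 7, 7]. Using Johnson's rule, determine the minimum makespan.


Apply Johnson's rule:
  Group 1 (a <= b): [(3, 7, 11)]
  Group 2 (a > b): [(1, 11, 7), (4, 8, 7), (5, 9, 7), (2, 11, 5)]
Optimal job order: [3, 1, 4, 5, 2]
Schedule:
  Job 3: M1 done at 7, M2 done at 18
  Job 1: M1 done at 18, M2 done at 25
  Job 4: M1 done at 26, M2 done at 33
  Job 5: M1 done at 35, M2 done at 42
  Job 2: M1 done at 46, M2 done at 51
Makespan = 51

51


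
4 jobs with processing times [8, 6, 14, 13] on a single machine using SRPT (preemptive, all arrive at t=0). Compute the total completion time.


Since all jobs arrive at t=0, SRPT equals SPT ordering.
SPT order: [6, 8, 13, 14]
Completion times:
  Job 1: p=6, C=6
  Job 2: p=8, C=14
  Job 3: p=13, C=27
  Job 4: p=14, C=41
Total completion time = 6 + 14 + 27 + 41 = 88

88


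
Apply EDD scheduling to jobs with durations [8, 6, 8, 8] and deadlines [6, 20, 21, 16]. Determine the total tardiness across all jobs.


Sort by due date (EDD order): [(8, 6), (8, 16), (6, 20), (8, 21)]
Compute completion times and tardiness:
  Job 1: p=8, d=6, C=8, tardiness=max(0,8-6)=2
  Job 2: p=8, d=16, C=16, tardiness=max(0,16-16)=0
  Job 3: p=6, d=20, C=22, tardiness=max(0,22-20)=2
  Job 4: p=8, d=21, C=30, tardiness=max(0,30-21)=9
Total tardiness = 13

13


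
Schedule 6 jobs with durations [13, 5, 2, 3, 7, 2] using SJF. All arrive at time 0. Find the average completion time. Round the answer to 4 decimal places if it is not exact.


SJF order (ascending): [2, 2, 3, 5, 7, 13]
Completion times:
  Job 1: burst=2, C=2
  Job 2: burst=2, C=4
  Job 3: burst=3, C=7
  Job 4: burst=5, C=12
  Job 5: burst=7, C=19
  Job 6: burst=13, C=32
Average completion = 76/6 = 12.6667

12.6667


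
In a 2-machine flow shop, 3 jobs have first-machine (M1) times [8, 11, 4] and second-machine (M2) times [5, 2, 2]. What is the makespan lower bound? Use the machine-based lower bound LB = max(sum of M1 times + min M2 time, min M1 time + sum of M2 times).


LB1 = sum(M1 times) + min(M2 times) = 23 + 2 = 25
LB2 = min(M1 times) + sum(M2 times) = 4 + 9 = 13
Lower bound = max(LB1, LB2) = max(25, 13) = 25

25


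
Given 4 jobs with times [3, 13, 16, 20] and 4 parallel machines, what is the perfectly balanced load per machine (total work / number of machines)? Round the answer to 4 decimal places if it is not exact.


Total processing time = 3 + 13 + 16 + 20 = 52
Number of machines = 4
Ideal balanced load = 52 / 4 = 13.0

13.0


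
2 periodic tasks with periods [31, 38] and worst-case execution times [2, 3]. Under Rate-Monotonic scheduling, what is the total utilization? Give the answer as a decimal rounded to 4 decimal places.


Compute individual utilizations (exact fractions):
  Task 1: C/T = 2/31 (approx. 0.0645)
  Task 2: C/T = 3/38 (approx. 0.0789)
Total utilization U = 2/31 + 3/38 = 169/1178
Rounded to 4 decimal places: U = 0.1435
RM (Liu & Layland) bound for 2 tasks = 0.828427; compare with U = 169/1178 (approx. 0.143463)
U <= bound, so schedulable by RM sufficient condition.

0.1435


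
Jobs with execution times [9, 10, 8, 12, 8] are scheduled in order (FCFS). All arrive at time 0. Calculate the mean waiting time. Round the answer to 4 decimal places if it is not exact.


FCFS order (as given): [9, 10, 8, 12, 8]
Waiting times:
  Job 1: wait = 0
  Job 2: wait = 9
  Job 3: wait = 19
  Job 4: wait = 27
  Job 5: wait = 39
Sum of waiting times = 94
Average waiting time = 94/5 = 18.8

18.8


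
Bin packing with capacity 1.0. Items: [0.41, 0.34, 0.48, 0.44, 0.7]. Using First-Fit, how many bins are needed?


Place items sequentially using First-Fit:
  Item 0.41 -> new Bin 1
  Item 0.34 -> Bin 1 (now 0.75)
  Item 0.48 -> new Bin 2
  Item 0.44 -> Bin 2 (now 0.92)
  Item 0.7 -> new Bin 3
Total bins used = 3

3


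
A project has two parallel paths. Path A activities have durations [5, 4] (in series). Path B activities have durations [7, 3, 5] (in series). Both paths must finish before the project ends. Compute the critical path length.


Path A total = 5 + 4 = 9
Path B total = 7 + 3 + 5 = 15
Critical path = longest path = max(9, 15) = 15

15


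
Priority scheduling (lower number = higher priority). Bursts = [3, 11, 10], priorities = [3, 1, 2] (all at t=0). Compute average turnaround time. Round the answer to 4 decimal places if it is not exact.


Sort by priority (ascending = highest first):
Order: [(1, 11), (2, 10), (3, 3)]
Completion times:
  Priority 1, burst=11, C=11
  Priority 2, burst=10, C=21
  Priority 3, burst=3, C=24
Average turnaround = 56/3 = 18.6667

18.6667


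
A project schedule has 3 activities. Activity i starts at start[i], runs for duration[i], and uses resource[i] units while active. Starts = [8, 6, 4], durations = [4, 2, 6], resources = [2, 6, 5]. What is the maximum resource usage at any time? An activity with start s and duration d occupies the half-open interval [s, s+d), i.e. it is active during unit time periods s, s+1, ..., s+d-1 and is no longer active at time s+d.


Each activity i is active on [start_i, start_i + duration_i).
Compute total resource usage per time slot:
  t=0: active resources = [], total = 0
  t=1: active resources = [], total = 0
  t=2: active resources = [], total = 0
  t=3: active resources = [], total = 0
  t=4: active resources = [5], total = 5
  t=5: active resources = [5], total = 5
  t=6: active resources = [6, 5], total = 11
  t=7: active resources = [6, 5], total = 11
  t=8: active resources = [2, 5], total = 7
  t=9: active resources = [2, 5], total = 7
  t=10: active resources = [2], total = 2
  t=11: active resources = [2], total = 2
Peak resource demand = 11

11


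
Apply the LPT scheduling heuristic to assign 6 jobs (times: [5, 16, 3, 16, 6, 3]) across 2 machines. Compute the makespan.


Sort jobs in decreasing order (LPT): [16, 16, 6, 5, 3, 3]
Assign each job to the least loaded machine:
  Machine 1: jobs [16, 6, 3], load = 25
  Machine 2: jobs [16, 5, 3], load = 24
Makespan = max load = 25

25


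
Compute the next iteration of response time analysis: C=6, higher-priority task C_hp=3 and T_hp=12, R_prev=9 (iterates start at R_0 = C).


R_next = C + ceil(R_prev / T_hp) * C_hp
ceil(9 / 12) = ceil(0.75) = 1
Interference = 1 * 3 = 3
R_next = 6 + 3 = 9
R_next = R_prev, so the iteration has converged (response time = 9).

9


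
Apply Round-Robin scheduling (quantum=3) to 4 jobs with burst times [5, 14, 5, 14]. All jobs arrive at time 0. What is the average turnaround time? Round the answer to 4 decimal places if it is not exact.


Time quantum = 3
Execution trace:
  J1 runs 3 units, time = 3
  J2 runs 3 units, time = 6
  J3 runs 3 units, time = 9
  J4 runs 3 units, time = 12
  J1 runs 2 units, time = 14
  J2 runs 3 units, time = 17
  J3 runs 2 units, time = 19
  J4 runs 3 units, time = 22
  J2 runs 3 units, time = 25
  J4 runs 3 units, time = 28
  J2 runs 3 units, time = 31
  J4 runs 3 units, time = 34
  J2 runs 2 units, time = 36
  J4 runs 2 units, time = 38
Finish times: [14, 36, 19, 38]
Average turnaround = 107/4 = 26.75

26.75


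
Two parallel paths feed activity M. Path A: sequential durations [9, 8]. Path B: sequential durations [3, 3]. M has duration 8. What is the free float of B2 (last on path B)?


ES(B2) = sum of predecessors on chain B = 3
EF(B2) = ES + duration = 3 + 3 = 6
Successor of B2 is M. ES(M) = max(sum(A), sum(B)) = max(17, 6) = 17
Free float = ES(successor) - EF(current) = 17 - 6 = 11

11


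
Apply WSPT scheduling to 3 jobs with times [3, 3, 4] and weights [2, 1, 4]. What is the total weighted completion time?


Compute p/w ratios and sort ascending (WSPT): [(4, 4), (3, 2), (3, 1)]
Compute weighted completion times:
  Job (p=4,w=4): C=4, w*C=4*4=16
  Job (p=3,w=2): C=7, w*C=2*7=14
  Job (p=3,w=1): C=10, w*C=1*10=10
Total weighted completion time = 40

40


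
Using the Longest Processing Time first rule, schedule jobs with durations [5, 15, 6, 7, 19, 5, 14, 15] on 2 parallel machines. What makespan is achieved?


Sort jobs in decreasing order (LPT): [19, 15, 15, 14, 7, 6, 5, 5]
Assign each job to the least loaded machine:
  Machine 1: jobs [19, 14, 6, 5], load = 44
  Machine 2: jobs [15, 15, 7, 5], load = 42
Makespan = max load = 44

44


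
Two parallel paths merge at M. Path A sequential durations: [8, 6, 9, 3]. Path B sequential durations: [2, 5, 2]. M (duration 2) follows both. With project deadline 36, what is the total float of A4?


Forward pass: ES(A4) = sum of predecessors on chain A = 23
EF = ES + duration = 23 + 3 = 26
Backward pass: LF(M) = deadline = 36; LS(M) = 36 - 2 = 34
LF(A4) = LS(M) - sum(successors on chain A) = 34 - 0 = 34
LS = LF - duration = 34 - 3 = 31
Total float = LS - ES = 31 - 23 = 8

8


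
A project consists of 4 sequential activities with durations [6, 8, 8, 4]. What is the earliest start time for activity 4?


Activity 4 starts after activities 1 through 3 complete.
Predecessor durations: [6, 8, 8]
ES = 6 + 8 + 8 = 22

22


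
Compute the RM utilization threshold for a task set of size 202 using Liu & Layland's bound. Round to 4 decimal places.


Compute 2^(1/202) = 1.0034373158
Subtract 1: 1.0034373158 - 1 = 0.0034373158
Multiply by n: 202 * 0.0034373158 = 0.6943377916
Round to 4 dp: 0.6943

0.6943


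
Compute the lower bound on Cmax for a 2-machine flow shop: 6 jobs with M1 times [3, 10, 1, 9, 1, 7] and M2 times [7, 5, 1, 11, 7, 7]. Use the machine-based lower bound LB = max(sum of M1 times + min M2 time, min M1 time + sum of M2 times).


LB1 = sum(M1 times) + min(M2 times) = 31 + 1 = 32
LB2 = min(M1 times) + sum(M2 times) = 1 + 38 = 39
Lower bound = max(LB1, LB2) = max(32, 39) = 39

39


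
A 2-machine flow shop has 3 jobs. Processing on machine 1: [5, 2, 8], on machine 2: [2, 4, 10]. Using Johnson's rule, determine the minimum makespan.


Apply Johnson's rule:
  Group 1 (a <= b): [(2, 2, 4), (3, 8, 10)]
  Group 2 (a > b): [(1, 5, 2)]
Optimal job order: [2, 3, 1]
Schedule:
  Job 2: M1 done at 2, M2 done at 6
  Job 3: M1 done at 10, M2 done at 20
  Job 1: M1 done at 15, M2 done at 22
Makespan = 22

22


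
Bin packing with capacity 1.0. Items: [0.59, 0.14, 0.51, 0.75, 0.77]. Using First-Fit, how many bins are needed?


Place items sequentially using First-Fit:
  Item 0.59 -> new Bin 1
  Item 0.14 -> Bin 1 (now 0.73)
  Item 0.51 -> new Bin 2
  Item 0.75 -> new Bin 3
  Item 0.77 -> new Bin 4
Total bins used = 4

4


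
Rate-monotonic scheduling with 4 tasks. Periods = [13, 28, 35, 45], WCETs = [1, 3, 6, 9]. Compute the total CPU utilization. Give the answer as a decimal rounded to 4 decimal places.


Compute individual utilizations (exact fractions):
  Task 1: C/T = 1/13 (approx. 0.0769)
  Task 2: C/T = 3/28 (approx. 0.1071)
  Task 3: C/T = 6/35 (approx. 0.1714)
  Task 4: C/T = 9/45 = 1/5 (approx. 0.2)
Total utilization U = 1/13 + 3/28 + 6/35 + 1/5 = 1011/1820
Rounded to 4 decimal places: U = 0.5555
RM (Liu & Layland) bound for 4 tasks = 0.756828; compare with U = 1011/1820 (approx. 0.555495)
U <= bound, so schedulable by RM sufficient condition.

0.5555


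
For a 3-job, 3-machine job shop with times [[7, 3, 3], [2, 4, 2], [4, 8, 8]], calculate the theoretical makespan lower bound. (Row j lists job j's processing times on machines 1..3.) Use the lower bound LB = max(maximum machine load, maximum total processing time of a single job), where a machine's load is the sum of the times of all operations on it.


Machine loads:
  Machine 1: 7 + 2 + 4 = 13
  Machine 2: 3 + 4 + 8 = 15
  Machine 3: 3 + 2 + 8 = 13
Max machine load = 15
Job totals:
  Job 1: 13
  Job 2: 8
  Job 3: 20
Max job total = 20
Lower bound = max(15, 20) = 20

20


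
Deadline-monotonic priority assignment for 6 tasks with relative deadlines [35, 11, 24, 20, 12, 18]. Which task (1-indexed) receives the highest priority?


Sort tasks by relative deadline (ascending):
  Task 2: deadline = 11
  Task 5: deadline = 12
  Task 6: deadline = 18
  Task 4: deadline = 20
  Task 3: deadline = 24
  Task 1: deadline = 35
Priority order (highest first): [2, 5, 6, 4, 3, 1]
Highest priority task = 2

2


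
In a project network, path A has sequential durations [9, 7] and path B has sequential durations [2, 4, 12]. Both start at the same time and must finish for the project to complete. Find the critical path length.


Path A total = 9 + 7 = 16
Path B total = 2 + 4 + 12 = 18
Critical path = longest path = max(16, 18) = 18

18


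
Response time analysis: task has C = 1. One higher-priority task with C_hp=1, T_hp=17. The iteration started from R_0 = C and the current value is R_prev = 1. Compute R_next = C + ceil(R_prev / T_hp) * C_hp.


R_next = C + ceil(R_prev / T_hp) * C_hp
ceil(1 / 17) = ceil(0.0588) = 1
Interference = 1 * 1 = 1
R_next = 1 + 1 = 2

2


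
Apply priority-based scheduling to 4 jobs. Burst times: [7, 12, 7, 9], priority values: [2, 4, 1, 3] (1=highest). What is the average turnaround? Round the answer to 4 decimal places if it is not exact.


Sort by priority (ascending = highest first):
Order: [(1, 7), (2, 7), (3, 9), (4, 12)]
Completion times:
  Priority 1, burst=7, C=7
  Priority 2, burst=7, C=14
  Priority 3, burst=9, C=23
  Priority 4, burst=12, C=35
Average turnaround = 79/4 = 19.75

19.75


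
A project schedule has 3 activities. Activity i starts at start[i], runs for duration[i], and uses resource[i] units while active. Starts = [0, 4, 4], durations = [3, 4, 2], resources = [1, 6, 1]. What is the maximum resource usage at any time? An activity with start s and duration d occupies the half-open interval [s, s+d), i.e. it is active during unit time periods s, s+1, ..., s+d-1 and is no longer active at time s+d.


Each activity i is active on [start_i, start_i + duration_i).
Compute total resource usage per time slot:
  t=0: active resources = [1], total = 1
  t=1: active resources = [1], total = 1
  t=2: active resources = [1], total = 1
  t=3: active resources = [], total = 0
  t=4: active resources = [6, 1], total = 7
  t=5: active resources = [6, 1], total = 7
  t=6: active resources = [6], total = 6
  t=7: active resources = [6], total = 6
Peak resource demand = 7

7


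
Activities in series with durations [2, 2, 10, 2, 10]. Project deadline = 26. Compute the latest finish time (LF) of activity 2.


LF(activity 2) = deadline - sum of successor durations
Successors: activities 3 through 5 with durations [10, 2, 10]
Sum of successor durations = 22
LF = 26 - 22 = 4

4


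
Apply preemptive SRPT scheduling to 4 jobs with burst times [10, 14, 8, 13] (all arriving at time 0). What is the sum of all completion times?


Since all jobs arrive at t=0, SRPT equals SPT ordering.
SPT order: [8, 10, 13, 14]
Completion times:
  Job 1: p=8, C=8
  Job 2: p=10, C=18
  Job 3: p=13, C=31
  Job 4: p=14, C=45
Total completion time = 8 + 18 + 31 + 45 = 102

102


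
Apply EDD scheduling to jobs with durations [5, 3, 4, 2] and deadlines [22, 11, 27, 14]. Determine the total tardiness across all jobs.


Sort by due date (EDD order): [(3, 11), (2, 14), (5, 22), (4, 27)]
Compute completion times and tardiness:
  Job 1: p=3, d=11, C=3, tardiness=max(0,3-11)=0
  Job 2: p=2, d=14, C=5, tardiness=max(0,5-14)=0
  Job 3: p=5, d=22, C=10, tardiness=max(0,10-22)=0
  Job 4: p=4, d=27, C=14, tardiness=max(0,14-27)=0
Total tardiness = 0

0


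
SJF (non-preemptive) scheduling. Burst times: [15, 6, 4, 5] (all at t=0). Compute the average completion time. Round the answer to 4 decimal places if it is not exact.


SJF order (ascending): [4, 5, 6, 15]
Completion times:
  Job 1: burst=4, C=4
  Job 2: burst=5, C=9
  Job 3: burst=6, C=15
  Job 4: burst=15, C=30
Average completion = 58/4 = 14.5

14.5


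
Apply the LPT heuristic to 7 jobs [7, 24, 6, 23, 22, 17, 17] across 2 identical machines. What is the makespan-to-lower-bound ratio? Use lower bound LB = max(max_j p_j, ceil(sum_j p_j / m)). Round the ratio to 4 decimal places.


LPT order: [24, 23, 22, 17, 17, 7, 6]
Machine loads after assignment: [58, 58]
LPT makespan = 58
Lower bound = max(max_job, ceil(total/2)) = max(24, 58) = 58
Ratio = 58 / 58 = 1.0

1.0


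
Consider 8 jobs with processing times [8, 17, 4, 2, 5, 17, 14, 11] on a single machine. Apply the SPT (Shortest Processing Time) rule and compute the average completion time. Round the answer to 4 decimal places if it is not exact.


Sort jobs by processing time (SPT order): [2, 4, 5, 8, 11, 14, 17, 17]
Compute completion times sequentially:
  Job 1: processing = 2, completes at 2
  Job 2: processing = 4, completes at 6
  Job 3: processing = 5, completes at 11
  Job 4: processing = 8, completes at 19
  Job 5: processing = 11, completes at 30
  Job 6: processing = 14, completes at 44
  Job 7: processing = 17, completes at 61
  Job 8: processing = 17, completes at 78
Sum of completion times = 251
Average completion time = 251/8 = 31.375

31.375


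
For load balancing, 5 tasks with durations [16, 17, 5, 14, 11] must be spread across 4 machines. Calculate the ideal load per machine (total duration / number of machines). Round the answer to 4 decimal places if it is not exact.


Total processing time = 16 + 17 + 5 + 14 + 11 = 63
Number of machines = 4
Ideal balanced load = 63 / 4 = 15.75

15.75


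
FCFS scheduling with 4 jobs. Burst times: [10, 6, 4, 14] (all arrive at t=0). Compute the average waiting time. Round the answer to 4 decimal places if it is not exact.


FCFS order (as given): [10, 6, 4, 14]
Waiting times:
  Job 1: wait = 0
  Job 2: wait = 10
  Job 3: wait = 16
  Job 4: wait = 20
Sum of waiting times = 46
Average waiting time = 46/4 = 11.5

11.5


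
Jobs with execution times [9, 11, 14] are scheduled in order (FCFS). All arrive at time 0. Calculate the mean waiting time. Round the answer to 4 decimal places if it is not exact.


FCFS order (as given): [9, 11, 14]
Waiting times:
  Job 1: wait = 0
  Job 2: wait = 9
  Job 3: wait = 20
Sum of waiting times = 29
Average waiting time = 29/3 = 9.6667

9.6667


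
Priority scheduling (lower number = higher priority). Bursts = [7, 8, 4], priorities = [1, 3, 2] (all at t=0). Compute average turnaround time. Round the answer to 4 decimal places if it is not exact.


Sort by priority (ascending = highest first):
Order: [(1, 7), (2, 4), (3, 8)]
Completion times:
  Priority 1, burst=7, C=7
  Priority 2, burst=4, C=11
  Priority 3, burst=8, C=19
Average turnaround = 37/3 = 12.3333

12.3333


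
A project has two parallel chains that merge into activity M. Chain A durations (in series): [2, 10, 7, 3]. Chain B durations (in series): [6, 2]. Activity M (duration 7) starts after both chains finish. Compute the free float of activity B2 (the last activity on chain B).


ES(B2) = sum of predecessors on chain B = 6
EF(B2) = ES + duration = 6 + 2 = 8
Successor of B2 is M. ES(M) = max(sum(A), sum(B)) = max(22, 8) = 22
Free float = ES(successor) - EF(current) = 22 - 8 = 14

14


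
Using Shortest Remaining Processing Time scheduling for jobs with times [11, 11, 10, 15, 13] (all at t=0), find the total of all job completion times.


Since all jobs arrive at t=0, SRPT equals SPT ordering.
SPT order: [10, 11, 11, 13, 15]
Completion times:
  Job 1: p=10, C=10
  Job 2: p=11, C=21
  Job 3: p=11, C=32
  Job 4: p=13, C=45
  Job 5: p=15, C=60
Total completion time = 10 + 21 + 32 + 45 + 60 = 168

168


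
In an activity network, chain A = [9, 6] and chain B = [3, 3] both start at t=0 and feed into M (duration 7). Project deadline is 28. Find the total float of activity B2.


Forward pass: ES(B2) = sum of predecessors on chain B = 3
EF = ES + duration = 3 + 3 = 6
Backward pass: LF(M) = deadline = 28; LS(M) = 28 - 7 = 21
LF(B2) = LS(M) - sum(successors on chain B) = 21 - 0 = 21
LS = LF - duration = 21 - 3 = 18
Total float = LS - ES = 18 - 3 = 15

15


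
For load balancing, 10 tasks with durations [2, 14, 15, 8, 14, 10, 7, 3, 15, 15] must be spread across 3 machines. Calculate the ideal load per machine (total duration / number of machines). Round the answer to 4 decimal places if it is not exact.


Total processing time = 2 + 14 + 15 + 8 + 14 + 10 + 7 + 3 + 15 + 15 = 103
Number of machines = 3
Ideal balanced load = 103 / 3 = 34.3333

34.3333


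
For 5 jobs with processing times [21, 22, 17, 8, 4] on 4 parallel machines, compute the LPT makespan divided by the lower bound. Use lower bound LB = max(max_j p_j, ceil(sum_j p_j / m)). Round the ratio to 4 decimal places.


LPT order: [22, 21, 17, 8, 4]
Machine loads after assignment: [22, 21, 17, 12]
LPT makespan = 22
Lower bound = max(max_job, ceil(total/4)) = max(22, 18) = 22
Ratio = 22 / 22 = 1.0

1.0


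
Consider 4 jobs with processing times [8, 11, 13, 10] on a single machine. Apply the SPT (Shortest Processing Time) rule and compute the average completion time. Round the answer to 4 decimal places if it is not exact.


Sort jobs by processing time (SPT order): [8, 10, 11, 13]
Compute completion times sequentially:
  Job 1: processing = 8, completes at 8
  Job 2: processing = 10, completes at 18
  Job 3: processing = 11, completes at 29
  Job 4: processing = 13, completes at 42
Sum of completion times = 97
Average completion time = 97/4 = 24.25

24.25


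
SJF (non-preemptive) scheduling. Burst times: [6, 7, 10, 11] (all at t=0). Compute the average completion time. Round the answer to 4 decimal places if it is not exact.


SJF order (ascending): [6, 7, 10, 11]
Completion times:
  Job 1: burst=6, C=6
  Job 2: burst=7, C=13
  Job 3: burst=10, C=23
  Job 4: burst=11, C=34
Average completion = 76/4 = 19.0

19.0


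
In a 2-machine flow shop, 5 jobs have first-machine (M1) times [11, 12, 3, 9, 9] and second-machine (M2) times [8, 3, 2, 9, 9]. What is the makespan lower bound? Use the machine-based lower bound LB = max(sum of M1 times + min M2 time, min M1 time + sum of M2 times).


LB1 = sum(M1 times) + min(M2 times) = 44 + 2 = 46
LB2 = min(M1 times) + sum(M2 times) = 3 + 31 = 34
Lower bound = max(LB1, LB2) = max(46, 34) = 46

46


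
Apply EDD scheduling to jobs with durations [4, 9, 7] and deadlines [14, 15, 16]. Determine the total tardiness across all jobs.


Sort by due date (EDD order): [(4, 14), (9, 15), (7, 16)]
Compute completion times and tardiness:
  Job 1: p=4, d=14, C=4, tardiness=max(0,4-14)=0
  Job 2: p=9, d=15, C=13, tardiness=max(0,13-15)=0
  Job 3: p=7, d=16, C=20, tardiness=max(0,20-16)=4
Total tardiness = 4

4


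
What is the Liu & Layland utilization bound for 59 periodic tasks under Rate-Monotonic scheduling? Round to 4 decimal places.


Compute 2^(1/59) = 1.0118175391
Subtract 1: 1.0118175391 - 1 = 0.0118175391
Multiply by n: 59 * 0.0118175391 = 0.6972348069
Round to 4 dp: 0.6972

0.6972


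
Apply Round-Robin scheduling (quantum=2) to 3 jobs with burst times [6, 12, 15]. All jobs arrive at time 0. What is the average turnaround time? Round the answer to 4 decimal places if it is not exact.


Time quantum = 2
Execution trace:
  J1 runs 2 units, time = 2
  J2 runs 2 units, time = 4
  J3 runs 2 units, time = 6
  J1 runs 2 units, time = 8
  J2 runs 2 units, time = 10
  J3 runs 2 units, time = 12
  J1 runs 2 units, time = 14
  J2 runs 2 units, time = 16
  J3 runs 2 units, time = 18
  J2 runs 2 units, time = 20
  J3 runs 2 units, time = 22
  J2 runs 2 units, time = 24
  J3 runs 2 units, time = 26
  J2 runs 2 units, time = 28
  J3 runs 2 units, time = 30
  J3 runs 2 units, time = 32
  J3 runs 1 units, time = 33
Finish times: [14, 28, 33]
Average turnaround = 75/3 = 25.0

25.0


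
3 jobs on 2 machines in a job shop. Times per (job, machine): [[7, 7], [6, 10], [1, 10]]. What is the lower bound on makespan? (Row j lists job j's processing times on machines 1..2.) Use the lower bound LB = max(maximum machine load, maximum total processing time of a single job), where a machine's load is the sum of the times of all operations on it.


Machine loads:
  Machine 1: 7 + 6 + 1 = 14
  Machine 2: 7 + 10 + 10 = 27
Max machine load = 27
Job totals:
  Job 1: 14
  Job 2: 16
  Job 3: 11
Max job total = 16
Lower bound = max(27, 16) = 27

27


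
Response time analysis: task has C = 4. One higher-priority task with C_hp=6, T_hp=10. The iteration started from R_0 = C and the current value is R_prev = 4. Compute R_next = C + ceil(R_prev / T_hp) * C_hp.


R_next = C + ceil(R_prev / T_hp) * C_hp
ceil(4 / 10) = ceil(0.4) = 1
Interference = 1 * 6 = 6
R_next = 4 + 6 = 10

10


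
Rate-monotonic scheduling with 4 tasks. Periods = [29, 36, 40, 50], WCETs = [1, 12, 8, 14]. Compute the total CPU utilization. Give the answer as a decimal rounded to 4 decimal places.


Compute individual utilizations (exact fractions):
  Task 1: C/T = 1/29 (approx. 0.0345)
  Task 2: C/T = 12/36 = 1/3 (approx. 0.3333)
  Task 3: C/T = 8/40 = 1/5 (approx. 0.2)
  Task 4: C/T = 14/50 = 7/25 (approx. 0.28)
Total utilization U = 1/29 + 1/3 + 1/5 + 7/25 = 1844/2175
Rounded to 4 decimal places: U = 0.8478
RM (Liu & Layland) bound for 4 tasks = 0.756828; compare with U = 1844/2175 (approx. 0.847816)
bound < U <= 1, so the RM sufficient condition is not met (inconclusive; an exact test such as response-time analysis is needed).

0.8478


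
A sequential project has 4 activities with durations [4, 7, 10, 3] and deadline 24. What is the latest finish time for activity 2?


LF(activity 2) = deadline - sum of successor durations
Successors: activities 3 through 4 with durations [10, 3]
Sum of successor durations = 13
LF = 24 - 13 = 11

11


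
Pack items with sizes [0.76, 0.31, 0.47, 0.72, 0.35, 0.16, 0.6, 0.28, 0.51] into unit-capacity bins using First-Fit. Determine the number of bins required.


Place items sequentially using First-Fit:
  Item 0.76 -> new Bin 1
  Item 0.31 -> new Bin 2
  Item 0.47 -> Bin 2 (now 0.78)
  Item 0.72 -> new Bin 3
  Item 0.35 -> new Bin 4
  Item 0.16 -> Bin 1 (now 0.92)
  Item 0.6 -> Bin 4 (now 0.95)
  Item 0.28 -> Bin 3 (now 1.0)
  Item 0.51 -> new Bin 5
Total bins used = 5

5


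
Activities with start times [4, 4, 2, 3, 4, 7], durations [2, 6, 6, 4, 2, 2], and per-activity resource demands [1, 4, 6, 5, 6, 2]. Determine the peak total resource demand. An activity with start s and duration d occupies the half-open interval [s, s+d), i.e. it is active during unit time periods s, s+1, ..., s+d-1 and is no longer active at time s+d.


Each activity i is active on [start_i, start_i + duration_i).
Compute total resource usage per time slot:
  t=0: active resources = [], total = 0
  t=1: active resources = [], total = 0
  t=2: active resources = [6], total = 6
  t=3: active resources = [6, 5], total = 11
  t=4: active resources = [1, 4, 6, 5, 6], total = 22
  t=5: active resources = [1, 4, 6, 5, 6], total = 22
  t=6: active resources = [4, 6, 5], total = 15
  t=7: active resources = [4, 6, 2], total = 12
  t=8: active resources = [4, 2], total = 6
  t=9: active resources = [4], total = 4
Peak resource demand = 22

22


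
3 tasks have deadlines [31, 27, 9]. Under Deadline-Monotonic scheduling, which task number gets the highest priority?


Sort tasks by relative deadline (ascending):
  Task 3: deadline = 9
  Task 2: deadline = 27
  Task 1: deadline = 31
Priority order (highest first): [3, 2, 1]
Highest priority task = 3

3


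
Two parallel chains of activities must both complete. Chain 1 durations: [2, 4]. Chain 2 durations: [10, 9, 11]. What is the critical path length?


Path A total = 2 + 4 = 6
Path B total = 10 + 9 + 11 = 30
Critical path = longest path = max(6, 30) = 30

30


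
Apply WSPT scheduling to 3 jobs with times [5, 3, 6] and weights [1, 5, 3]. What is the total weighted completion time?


Compute p/w ratios and sort ascending (WSPT): [(3, 5), (6, 3), (5, 1)]
Compute weighted completion times:
  Job (p=3,w=5): C=3, w*C=5*3=15
  Job (p=6,w=3): C=9, w*C=3*9=27
  Job (p=5,w=1): C=14, w*C=1*14=14
Total weighted completion time = 56

56


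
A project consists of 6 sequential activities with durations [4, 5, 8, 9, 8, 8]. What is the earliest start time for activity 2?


Activity 2 starts after activities 1 through 1 complete.
Predecessor durations: [4]
ES = 4 = 4

4


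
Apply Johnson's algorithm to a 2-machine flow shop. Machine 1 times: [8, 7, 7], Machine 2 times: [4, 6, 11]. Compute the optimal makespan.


Apply Johnson's rule:
  Group 1 (a <= b): [(3, 7, 11)]
  Group 2 (a > b): [(2, 7, 6), (1, 8, 4)]
Optimal job order: [3, 2, 1]
Schedule:
  Job 3: M1 done at 7, M2 done at 18
  Job 2: M1 done at 14, M2 done at 24
  Job 1: M1 done at 22, M2 done at 28
Makespan = 28

28


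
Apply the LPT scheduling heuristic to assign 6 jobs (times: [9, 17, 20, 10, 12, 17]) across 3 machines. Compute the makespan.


Sort jobs in decreasing order (LPT): [20, 17, 17, 12, 10, 9]
Assign each job to the least loaded machine:
  Machine 1: jobs [20, 9], load = 29
  Machine 2: jobs [17, 12], load = 29
  Machine 3: jobs [17, 10], load = 27
Makespan = max load = 29

29


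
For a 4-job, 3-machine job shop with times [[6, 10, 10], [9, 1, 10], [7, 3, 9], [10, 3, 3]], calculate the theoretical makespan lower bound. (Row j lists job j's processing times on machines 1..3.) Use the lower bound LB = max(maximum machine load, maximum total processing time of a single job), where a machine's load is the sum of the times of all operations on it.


Machine loads:
  Machine 1: 6 + 9 + 7 + 10 = 32
  Machine 2: 10 + 1 + 3 + 3 = 17
  Machine 3: 10 + 10 + 9 + 3 = 32
Max machine load = 32
Job totals:
  Job 1: 26
  Job 2: 20
  Job 3: 19
  Job 4: 16
Max job total = 26
Lower bound = max(32, 26) = 32

32


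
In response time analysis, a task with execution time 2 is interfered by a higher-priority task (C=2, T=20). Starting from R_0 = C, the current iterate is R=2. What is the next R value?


R_next = C + ceil(R_prev / T_hp) * C_hp
ceil(2 / 20) = ceil(0.1) = 1
Interference = 1 * 2 = 2
R_next = 2 + 2 = 4

4


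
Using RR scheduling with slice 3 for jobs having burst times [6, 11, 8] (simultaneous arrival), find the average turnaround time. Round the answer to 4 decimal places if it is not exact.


Time quantum = 3
Execution trace:
  J1 runs 3 units, time = 3
  J2 runs 3 units, time = 6
  J3 runs 3 units, time = 9
  J1 runs 3 units, time = 12
  J2 runs 3 units, time = 15
  J3 runs 3 units, time = 18
  J2 runs 3 units, time = 21
  J3 runs 2 units, time = 23
  J2 runs 2 units, time = 25
Finish times: [12, 25, 23]
Average turnaround = 60/3 = 20.0

20.0


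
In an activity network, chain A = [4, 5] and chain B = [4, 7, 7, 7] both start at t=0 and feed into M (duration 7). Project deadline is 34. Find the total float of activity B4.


Forward pass: ES(B4) = sum of predecessors on chain B = 18
EF = ES + duration = 18 + 7 = 25
Backward pass: LF(M) = deadline = 34; LS(M) = 34 - 7 = 27
LF(B4) = LS(M) - sum(successors on chain B) = 27 - 0 = 27
LS = LF - duration = 27 - 7 = 20
Total float = LS - ES = 20 - 18 = 2

2


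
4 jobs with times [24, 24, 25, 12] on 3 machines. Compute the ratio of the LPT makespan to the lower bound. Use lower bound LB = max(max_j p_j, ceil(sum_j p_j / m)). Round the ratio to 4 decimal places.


LPT order: [25, 24, 24, 12]
Machine loads after assignment: [25, 36, 24]
LPT makespan = 36
Lower bound = max(max_job, ceil(total/3)) = max(25, 29) = 29
Ratio = 36 / 29 = 1.2414

1.2414


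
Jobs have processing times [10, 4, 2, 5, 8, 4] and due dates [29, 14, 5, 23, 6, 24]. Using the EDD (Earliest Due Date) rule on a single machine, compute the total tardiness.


Sort by due date (EDD order): [(2, 5), (8, 6), (4, 14), (5, 23), (4, 24), (10, 29)]
Compute completion times and tardiness:
  Job 1: p=2, d=5, C=2, tardiness=max(0,2-5)=0
  Job 2: p=8, d=6, C=10, tardiness=max(0,10-6)=4
  Job 3: p=4, d=14, C=14, tardiness=max(0,14-14)=0
  Job 4: p=5, d=23, C=19, tardiness=max(0,19-23)=0
  Job 5: p=4, d=24, C=23, tardiness=max(0,23-24)=0
  Job 6: p=10, d=29, C=33, tardiness=max(0,33-29)=4
Total tardiness = 8

8


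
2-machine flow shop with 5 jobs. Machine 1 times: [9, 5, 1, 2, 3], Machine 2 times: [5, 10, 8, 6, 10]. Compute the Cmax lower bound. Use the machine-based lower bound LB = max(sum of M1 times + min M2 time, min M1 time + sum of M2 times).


LB1 = sum(M1 times) + min(M2 times) = 20 + 5 = 25
LB2 = min(M1 times) + sum(M2 times) = 1 + 39 = 40
Lower bound = max(LB1, LB2) = max(25, 40) = 40

40


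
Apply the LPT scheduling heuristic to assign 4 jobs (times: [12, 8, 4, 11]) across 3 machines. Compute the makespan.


Sort jobs in decreasing order (LPT): [12, 11, 8, 4]
Assign each job to the least loaded machine:
  Machine 1: jobs [12], load = 12
  Machine 2: jobs [11], load = 11
  Machine 3: jobs [8, 4], load = 12
Makespan = max load = 12

12


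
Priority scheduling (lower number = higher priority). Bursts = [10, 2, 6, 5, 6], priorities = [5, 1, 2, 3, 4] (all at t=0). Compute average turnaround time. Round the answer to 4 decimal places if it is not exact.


Sort by priority (ascending = highest first):
Order: [(1, 2), (2, 6), (3, 5), (4, 6), (5, 10)]
Completion times:
  Priority 1, burst=2, C=2
  Priority 2, burst=6, C=8
  Priority 3, burst=5, C=13
  Priority 4, burst=6, C=19
  Priority 5, burst=10, C=29
Average turnaround = 71/5 = 14.2

14.2


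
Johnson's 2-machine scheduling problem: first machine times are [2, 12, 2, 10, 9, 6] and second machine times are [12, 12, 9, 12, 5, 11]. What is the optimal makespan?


Apply Johnson's rule:
  Group 1 (a <= b): [(1, 2, 12), (3, 2, 9), (6, 6, 11), (4, 10, 12), (2, 12, 12)]
  Group 2 (a > b): [(5, 9, 5)]
Optimal job order: [1, 3, 6, 4, 2, 5]
Schedule:
  Job 1: M1 done at 2, M2 done at 14
  Job 3: M1 done at 4, M2 done at 23
  Job 6: M1 done at 10, M2 done at 34
  Job 4: M1 done at 20, M2 done at 46
  Job 2: M1 done at 32, M2 done at 58
  Job 5: M1 done at 41, M2 done at 63
Makespan = 63

63


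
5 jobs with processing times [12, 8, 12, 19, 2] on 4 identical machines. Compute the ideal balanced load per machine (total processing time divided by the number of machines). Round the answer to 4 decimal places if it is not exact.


Total processing time = 12 + 8 + 12 + 19 + 2 = 53
Number of machines = 4
Ideal balanced load = 53 / 4 = 13.25

13.25


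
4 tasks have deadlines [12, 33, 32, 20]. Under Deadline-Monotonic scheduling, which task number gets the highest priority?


Sort tasks by relative deadline (ascending):
  Task 1: deadline = 12
  Task 4: deadline = 20
  Task 3: deadline = 32
  Task 2: deadline = 33
Priority order (highest first): [1, 4, 3, 2]
Highest priority task = 1

1


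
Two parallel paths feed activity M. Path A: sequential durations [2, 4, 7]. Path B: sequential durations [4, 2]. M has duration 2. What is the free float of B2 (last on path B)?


ES(B2) = sum of predecessors on chain B = 4
EF(B2) = ES + duration = 4 + 2 = 6
Successor of B2 is M. ES(M) = max(sum(A), sum(B)) = max(13, 6) = 13
Free float = ES(successor) - EF(current) = 13 - 6 = 7

7


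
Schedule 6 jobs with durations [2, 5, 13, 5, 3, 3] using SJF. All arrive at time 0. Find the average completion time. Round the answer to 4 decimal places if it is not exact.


SJF order (ascending): [2, 3, 3, 5, 5, 13]
Completion times:
  Job 1: burst=2, C=2
  Job 2: burst=3, C=5
  Job 3: burst=3, C=8
  Job 4: burst=5, C=13
  Job 5: burst=5, C=18
  Job 6: burst=13, C=31
Average completion = 77/6 = 12.8333

12.8333


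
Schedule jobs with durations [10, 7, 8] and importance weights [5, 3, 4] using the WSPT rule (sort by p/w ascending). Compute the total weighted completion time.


Compute p/w ratios and sort ascending (WSPT): [(10, 5), (8, 4), (7, 3)]
Compute weighted completion times:
  Job (p=10,w=5): C=10, w*C=5*10=50
  Job (p=8,w=4): C=18, w*C=4*18=72
  Job (p=7,w=3): C=25, w*C=3*25=75
Total weighted completion time = 197

197


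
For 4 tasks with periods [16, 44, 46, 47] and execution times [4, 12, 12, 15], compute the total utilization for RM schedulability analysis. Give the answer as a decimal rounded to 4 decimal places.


Compute individual utilizations (exact fractions):
  Task 1: C/T = 4/16 = 1/4 (approx. 0.25)
  Task 2: C/T = 12/44 = 3/11 (approx. 0.2727)
  Task 3: C/T = 12/46 = 6/23 (approx. 0.2609)
  Task 4: C/T = 15/47 (approx. 0.3191)
Total utilization U = 1/4 + 3/11 + 6/23 + 15/47 = 52451/47564
Rounded to 4 decimal places: U = 1.1027
RM (Liu & Layland) bound for 4 tasks = 0.756828; compare with U = 52451/47564 (approx. 1.102746)
U > 1, so the task set is not schedulable (processor overloaded).

1.1027
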